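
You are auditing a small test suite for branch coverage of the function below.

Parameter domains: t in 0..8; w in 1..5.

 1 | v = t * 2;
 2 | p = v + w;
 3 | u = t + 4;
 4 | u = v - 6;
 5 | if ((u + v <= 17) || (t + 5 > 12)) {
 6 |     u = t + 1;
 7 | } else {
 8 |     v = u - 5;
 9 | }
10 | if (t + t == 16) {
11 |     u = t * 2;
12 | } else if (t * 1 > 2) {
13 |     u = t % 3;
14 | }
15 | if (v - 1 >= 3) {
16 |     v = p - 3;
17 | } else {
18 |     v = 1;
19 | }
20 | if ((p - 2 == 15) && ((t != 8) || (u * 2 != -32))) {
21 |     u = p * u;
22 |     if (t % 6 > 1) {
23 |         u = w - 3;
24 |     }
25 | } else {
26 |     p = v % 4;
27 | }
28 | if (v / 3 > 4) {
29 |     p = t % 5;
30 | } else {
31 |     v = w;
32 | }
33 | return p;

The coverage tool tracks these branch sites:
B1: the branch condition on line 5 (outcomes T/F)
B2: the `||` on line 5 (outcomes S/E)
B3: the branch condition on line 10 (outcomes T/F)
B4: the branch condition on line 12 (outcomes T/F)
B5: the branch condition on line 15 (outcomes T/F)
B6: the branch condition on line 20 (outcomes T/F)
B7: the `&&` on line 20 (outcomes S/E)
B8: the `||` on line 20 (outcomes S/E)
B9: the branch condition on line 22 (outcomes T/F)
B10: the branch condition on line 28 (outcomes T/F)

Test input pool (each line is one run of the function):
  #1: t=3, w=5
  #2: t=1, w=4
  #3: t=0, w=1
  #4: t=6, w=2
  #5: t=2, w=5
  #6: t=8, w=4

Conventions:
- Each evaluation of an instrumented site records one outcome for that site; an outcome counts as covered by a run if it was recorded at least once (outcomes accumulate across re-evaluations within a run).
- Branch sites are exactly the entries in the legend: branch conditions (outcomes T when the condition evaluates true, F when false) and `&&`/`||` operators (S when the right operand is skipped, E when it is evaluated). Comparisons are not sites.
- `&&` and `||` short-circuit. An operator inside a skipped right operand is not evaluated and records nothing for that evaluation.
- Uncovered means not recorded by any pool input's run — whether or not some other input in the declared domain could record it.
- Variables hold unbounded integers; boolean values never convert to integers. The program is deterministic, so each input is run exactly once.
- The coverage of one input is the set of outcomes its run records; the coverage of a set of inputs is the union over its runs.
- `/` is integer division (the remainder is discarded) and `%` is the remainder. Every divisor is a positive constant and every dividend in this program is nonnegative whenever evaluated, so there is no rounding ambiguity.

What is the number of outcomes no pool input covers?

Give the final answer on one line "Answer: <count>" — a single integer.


input #1, t=3, w=5: outcomes B1=T, B2=S, B3=F, B4=T, B5=T, B6=F, B7=S, B10=F
input #2, t=1, w=4: outcomes B1=T, B2=S, B3=F, B4=F, B5=F, B6=F, B7=S, B10=F
input #3, t=0, w=1: outcomes B1=T, B2=S, B3=F, B4=F, B5=F, B6=F, B7=S, B10=F
input #4, t=6, w=2: outcomes B1=F, B2=E, B3=F, B4=T, B5=F, B6=F, B7=S, B10=F
input #5, t=2, w=5: outcomes B1=T, B2=S, B3=F, B4=F, B5=T, B6=F, B7=S, B10=F
input #6, t=8, w=4: outcomes B1=T, B2=E, B3=T, B5=T, B6=F, B7=S, B10=T
union over the pool: B1=T, B1=F, B2=S, B2=E, B3=T, B3=F, B4=T, B4=F, B5=T, B5=F, B6=F, B7=S, B10=T, B10=F
uncovered (6 of 20): B6=T, B7=E, B8=S, B8=E, B9=T, B9=F
Answer: 6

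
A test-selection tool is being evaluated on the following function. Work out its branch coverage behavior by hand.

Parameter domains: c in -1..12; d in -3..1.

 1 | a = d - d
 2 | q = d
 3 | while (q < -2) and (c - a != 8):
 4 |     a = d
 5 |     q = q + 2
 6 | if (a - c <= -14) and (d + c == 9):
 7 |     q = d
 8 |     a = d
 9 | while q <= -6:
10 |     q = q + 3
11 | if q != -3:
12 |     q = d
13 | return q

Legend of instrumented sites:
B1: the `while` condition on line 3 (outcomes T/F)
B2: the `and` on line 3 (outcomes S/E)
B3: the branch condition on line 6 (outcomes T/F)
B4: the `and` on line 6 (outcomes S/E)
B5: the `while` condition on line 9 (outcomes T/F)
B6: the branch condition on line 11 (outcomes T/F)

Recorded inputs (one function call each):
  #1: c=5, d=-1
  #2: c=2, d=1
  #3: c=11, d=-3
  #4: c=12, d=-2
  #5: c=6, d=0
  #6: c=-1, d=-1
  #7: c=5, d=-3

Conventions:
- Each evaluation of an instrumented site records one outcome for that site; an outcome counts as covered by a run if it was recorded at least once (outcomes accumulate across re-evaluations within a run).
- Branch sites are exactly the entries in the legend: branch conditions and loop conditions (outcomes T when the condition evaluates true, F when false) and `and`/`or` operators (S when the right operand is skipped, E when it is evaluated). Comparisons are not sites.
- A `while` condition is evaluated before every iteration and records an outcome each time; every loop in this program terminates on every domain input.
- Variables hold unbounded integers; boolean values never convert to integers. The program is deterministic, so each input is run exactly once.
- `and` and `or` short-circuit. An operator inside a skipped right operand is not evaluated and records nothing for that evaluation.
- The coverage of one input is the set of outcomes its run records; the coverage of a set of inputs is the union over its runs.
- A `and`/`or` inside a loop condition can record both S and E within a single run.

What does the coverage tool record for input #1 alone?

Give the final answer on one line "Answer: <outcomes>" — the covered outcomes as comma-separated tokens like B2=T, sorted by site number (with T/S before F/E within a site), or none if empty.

Running input #1 (c=5, d=-1), event by event:
  B2->S, B1->F, B4->S, B3->F, B5->F, B6->T
deduplicating events, the covered set is: B1=F, B2=S, B3=F, B4=S, B5=F, B6=T

Answer: B1=F, B2=S, B3=F, B4=S, B5=F, B6=T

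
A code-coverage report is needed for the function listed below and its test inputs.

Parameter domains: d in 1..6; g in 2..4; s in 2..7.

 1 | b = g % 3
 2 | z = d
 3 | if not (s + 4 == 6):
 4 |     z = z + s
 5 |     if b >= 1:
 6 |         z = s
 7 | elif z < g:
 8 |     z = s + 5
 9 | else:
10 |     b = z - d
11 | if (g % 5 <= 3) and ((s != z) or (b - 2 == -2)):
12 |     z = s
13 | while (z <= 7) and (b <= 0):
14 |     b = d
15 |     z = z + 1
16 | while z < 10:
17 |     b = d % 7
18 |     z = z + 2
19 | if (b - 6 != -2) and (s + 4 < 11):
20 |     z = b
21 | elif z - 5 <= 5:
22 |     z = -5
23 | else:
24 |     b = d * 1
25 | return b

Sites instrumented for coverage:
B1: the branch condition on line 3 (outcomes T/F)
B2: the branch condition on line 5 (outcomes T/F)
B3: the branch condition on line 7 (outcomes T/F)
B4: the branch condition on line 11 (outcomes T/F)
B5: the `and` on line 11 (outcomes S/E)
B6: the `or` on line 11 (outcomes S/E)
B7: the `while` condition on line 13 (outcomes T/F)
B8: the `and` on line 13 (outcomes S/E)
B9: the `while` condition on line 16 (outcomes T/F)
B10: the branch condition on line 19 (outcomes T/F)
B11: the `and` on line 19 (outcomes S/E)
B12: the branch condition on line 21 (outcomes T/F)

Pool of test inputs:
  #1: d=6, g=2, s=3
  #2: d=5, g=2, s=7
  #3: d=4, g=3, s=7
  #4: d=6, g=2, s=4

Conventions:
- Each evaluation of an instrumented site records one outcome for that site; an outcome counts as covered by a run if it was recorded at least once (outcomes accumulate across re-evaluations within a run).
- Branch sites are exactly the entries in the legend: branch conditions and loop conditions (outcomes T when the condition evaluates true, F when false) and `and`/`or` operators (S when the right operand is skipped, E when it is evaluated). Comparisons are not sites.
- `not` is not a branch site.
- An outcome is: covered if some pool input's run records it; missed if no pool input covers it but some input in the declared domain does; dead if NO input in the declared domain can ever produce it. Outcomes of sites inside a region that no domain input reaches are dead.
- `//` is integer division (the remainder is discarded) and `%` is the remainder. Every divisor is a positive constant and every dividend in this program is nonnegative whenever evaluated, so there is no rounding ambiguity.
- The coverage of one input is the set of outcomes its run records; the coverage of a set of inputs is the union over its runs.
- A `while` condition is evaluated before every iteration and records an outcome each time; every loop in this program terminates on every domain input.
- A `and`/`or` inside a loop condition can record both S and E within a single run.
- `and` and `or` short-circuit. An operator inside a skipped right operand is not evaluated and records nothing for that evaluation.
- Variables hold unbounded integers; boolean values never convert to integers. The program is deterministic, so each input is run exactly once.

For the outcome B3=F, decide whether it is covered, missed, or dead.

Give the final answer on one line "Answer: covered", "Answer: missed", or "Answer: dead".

no pool input records B3=F
but domain input (d=2, g=2, s=2) does record it -> reachable, so missed

Answer: missed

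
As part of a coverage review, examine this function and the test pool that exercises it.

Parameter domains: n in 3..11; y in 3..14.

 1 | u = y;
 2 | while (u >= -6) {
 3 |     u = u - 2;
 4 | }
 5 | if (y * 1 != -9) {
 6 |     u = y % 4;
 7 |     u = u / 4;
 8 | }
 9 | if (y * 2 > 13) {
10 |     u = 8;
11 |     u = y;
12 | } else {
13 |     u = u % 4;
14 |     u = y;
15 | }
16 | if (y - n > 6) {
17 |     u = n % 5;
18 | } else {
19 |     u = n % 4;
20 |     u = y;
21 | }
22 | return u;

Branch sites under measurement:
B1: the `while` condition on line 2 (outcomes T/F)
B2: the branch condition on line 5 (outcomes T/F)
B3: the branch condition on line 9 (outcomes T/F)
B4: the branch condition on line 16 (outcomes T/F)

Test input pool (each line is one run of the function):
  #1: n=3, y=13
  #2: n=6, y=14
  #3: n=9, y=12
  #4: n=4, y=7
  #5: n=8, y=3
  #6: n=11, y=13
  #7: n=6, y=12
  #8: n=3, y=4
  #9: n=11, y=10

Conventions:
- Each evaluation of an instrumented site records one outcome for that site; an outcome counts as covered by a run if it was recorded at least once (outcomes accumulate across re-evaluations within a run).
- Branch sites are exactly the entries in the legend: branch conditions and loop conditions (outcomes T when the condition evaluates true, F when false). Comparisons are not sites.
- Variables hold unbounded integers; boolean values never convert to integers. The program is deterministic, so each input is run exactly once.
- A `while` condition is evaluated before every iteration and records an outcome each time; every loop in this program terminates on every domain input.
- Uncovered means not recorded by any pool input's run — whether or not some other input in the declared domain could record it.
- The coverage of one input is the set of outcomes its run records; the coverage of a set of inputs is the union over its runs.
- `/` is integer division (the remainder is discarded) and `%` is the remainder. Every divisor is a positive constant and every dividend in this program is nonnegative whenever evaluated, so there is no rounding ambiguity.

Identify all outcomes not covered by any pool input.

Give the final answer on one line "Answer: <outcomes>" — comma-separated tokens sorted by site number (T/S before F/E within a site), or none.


input #1, n=3, y=13: outcomes B1=T, B1=F, B2=T, B3=T, B4=T
input #2, n=6, y=14: outcomes B1=T, B1=F, B2=T, B3=T, B4=T
input #3, n=9, y=12: outcomes B1=T, B1=F, B2=T, B3=T, B4=F
input #4, n=4, y=7: outcomes B1=T, B1=F, B2=T, B3=T, B4=F
input #5, n=8, y=3: outcomes B1=T, B1=F, B2=T, B3=F, B4=F
input #6, n=11, y=13: outcomes B1=T, B1=F, B2=T, B3=T, B4=F
input #7, n=6, y=12: outcomes B1=T, B1=F, B2=T, B3=T, B4=F
input #8, n=3, y=4: outcomes B1=T, B1=F, B2=T, B3=F, B4=F
input #9, n=11, y=10: outcomes B1=T, B1=F, B2=T, B3=T, B4=F
union over the pool: B1=T, B1=F, B2=T, B3=T, B3=F, B4=T, B4=F
uncovered (1 of 8): B2=F
Answer: B2=F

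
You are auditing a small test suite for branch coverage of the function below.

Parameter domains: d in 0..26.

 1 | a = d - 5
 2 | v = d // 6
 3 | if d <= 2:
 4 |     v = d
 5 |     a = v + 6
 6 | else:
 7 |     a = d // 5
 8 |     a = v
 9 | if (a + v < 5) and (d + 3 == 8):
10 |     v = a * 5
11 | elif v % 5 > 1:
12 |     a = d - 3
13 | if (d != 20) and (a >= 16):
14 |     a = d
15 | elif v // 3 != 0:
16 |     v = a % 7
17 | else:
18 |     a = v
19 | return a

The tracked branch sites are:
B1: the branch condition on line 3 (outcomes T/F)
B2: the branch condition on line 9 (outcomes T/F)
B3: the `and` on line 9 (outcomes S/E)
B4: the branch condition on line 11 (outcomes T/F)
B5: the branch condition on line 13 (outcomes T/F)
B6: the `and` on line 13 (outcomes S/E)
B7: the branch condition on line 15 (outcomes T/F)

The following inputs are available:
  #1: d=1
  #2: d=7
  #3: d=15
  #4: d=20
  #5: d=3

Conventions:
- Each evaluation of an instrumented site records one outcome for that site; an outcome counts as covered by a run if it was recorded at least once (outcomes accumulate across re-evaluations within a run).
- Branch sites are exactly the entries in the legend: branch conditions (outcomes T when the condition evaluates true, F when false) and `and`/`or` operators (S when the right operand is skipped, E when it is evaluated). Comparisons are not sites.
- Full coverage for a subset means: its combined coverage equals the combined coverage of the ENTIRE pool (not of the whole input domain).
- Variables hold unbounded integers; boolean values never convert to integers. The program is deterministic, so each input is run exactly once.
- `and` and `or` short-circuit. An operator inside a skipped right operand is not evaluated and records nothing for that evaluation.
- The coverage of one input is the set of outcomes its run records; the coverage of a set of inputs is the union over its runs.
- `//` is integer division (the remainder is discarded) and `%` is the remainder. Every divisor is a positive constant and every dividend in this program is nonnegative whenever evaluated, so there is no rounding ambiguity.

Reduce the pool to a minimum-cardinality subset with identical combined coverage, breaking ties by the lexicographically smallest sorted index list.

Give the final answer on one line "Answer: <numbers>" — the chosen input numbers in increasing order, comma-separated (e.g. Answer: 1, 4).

input #1, d=1: outcomes B1=T, B2=F, B3=S, B4=F, B5=F, B6=E, B7=F
input #2, d=7: outcomes B1=F, B2=F, B3=E, B4=F, B5=F, B6=E, B7=F
input #3, d=15: outcomes B1=F, B2=F, B3=E, B4=T, B5=F, B6=E, B7=F
input #4, d=20: outcomes B1=F, B2=F, B3=S, B4=T, B5=F, B6=S, B7=T
input #5, d=3: outcomes B1=F, B2=F, B3=E, B4=F, B5=F, B6=E, B7=F
union over all inputs: B1=T, B1=F, B2=F, B3=S, B3=E, B4=T, B4=F, B5=F, B6=S, B6=E, B7=T, B7=F (12 outcomes)
every size-1 subset falls short of the 12 outcomes (best: 7/12)
every size-2 subset falls short of the 12 outcomes (best: 11/12)
the canonical winner is {1, 2, 4}: size 3, full 12-outcome coverage, earliest index list among size-3 covers

Answer: 1, 2, 4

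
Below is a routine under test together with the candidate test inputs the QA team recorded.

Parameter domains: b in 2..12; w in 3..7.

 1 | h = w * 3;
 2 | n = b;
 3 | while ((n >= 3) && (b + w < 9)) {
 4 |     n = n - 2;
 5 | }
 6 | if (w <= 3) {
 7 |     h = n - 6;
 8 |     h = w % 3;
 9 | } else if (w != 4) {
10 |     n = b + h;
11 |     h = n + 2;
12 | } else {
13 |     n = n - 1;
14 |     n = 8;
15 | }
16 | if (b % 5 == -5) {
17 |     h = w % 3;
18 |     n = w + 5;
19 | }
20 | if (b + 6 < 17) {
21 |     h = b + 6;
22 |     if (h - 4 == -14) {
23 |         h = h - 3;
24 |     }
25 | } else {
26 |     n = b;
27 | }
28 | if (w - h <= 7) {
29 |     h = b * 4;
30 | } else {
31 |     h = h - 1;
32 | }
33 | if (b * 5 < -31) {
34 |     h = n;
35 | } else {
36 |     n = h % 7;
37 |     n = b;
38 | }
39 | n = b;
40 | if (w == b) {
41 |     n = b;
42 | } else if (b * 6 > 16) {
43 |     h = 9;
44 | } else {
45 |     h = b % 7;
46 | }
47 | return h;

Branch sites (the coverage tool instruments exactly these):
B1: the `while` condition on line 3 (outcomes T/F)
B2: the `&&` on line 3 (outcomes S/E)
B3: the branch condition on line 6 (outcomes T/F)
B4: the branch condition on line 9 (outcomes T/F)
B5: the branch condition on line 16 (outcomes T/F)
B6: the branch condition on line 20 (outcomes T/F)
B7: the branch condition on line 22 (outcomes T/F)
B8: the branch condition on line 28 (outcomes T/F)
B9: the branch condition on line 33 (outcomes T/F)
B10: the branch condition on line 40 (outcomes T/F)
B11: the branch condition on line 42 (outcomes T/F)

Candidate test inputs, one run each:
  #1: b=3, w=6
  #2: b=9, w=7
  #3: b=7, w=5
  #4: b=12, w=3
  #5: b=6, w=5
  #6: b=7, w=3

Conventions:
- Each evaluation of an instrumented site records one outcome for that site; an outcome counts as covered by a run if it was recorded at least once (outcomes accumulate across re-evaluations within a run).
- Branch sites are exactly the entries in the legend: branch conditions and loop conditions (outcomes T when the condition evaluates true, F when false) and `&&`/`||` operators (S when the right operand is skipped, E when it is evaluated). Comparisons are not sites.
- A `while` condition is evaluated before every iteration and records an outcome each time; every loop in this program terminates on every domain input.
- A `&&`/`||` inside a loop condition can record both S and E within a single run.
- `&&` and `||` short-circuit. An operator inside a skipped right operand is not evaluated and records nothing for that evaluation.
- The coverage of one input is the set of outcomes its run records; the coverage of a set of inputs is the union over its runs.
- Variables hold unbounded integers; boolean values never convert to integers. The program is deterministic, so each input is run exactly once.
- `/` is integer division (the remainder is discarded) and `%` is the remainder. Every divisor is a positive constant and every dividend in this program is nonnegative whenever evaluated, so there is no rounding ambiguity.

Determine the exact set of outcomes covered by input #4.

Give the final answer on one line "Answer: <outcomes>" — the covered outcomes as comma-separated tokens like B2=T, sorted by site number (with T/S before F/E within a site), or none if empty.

Running input #4 (b=12, w=3), event by event:
  B2->E, B1->F, B3->T, B5->F, B6->F, B8->T, B9->F, B10->F, B11->T
distinct outcomes covered: B1=F, B2=E, B3=T, B5=F, B6=F, B8=T, B9=F, B10=F, B11=T

Answer: B1=F, B2=E, B3=T, B5=F, B6=F, B8=T, B9=F, B10=F, B11=T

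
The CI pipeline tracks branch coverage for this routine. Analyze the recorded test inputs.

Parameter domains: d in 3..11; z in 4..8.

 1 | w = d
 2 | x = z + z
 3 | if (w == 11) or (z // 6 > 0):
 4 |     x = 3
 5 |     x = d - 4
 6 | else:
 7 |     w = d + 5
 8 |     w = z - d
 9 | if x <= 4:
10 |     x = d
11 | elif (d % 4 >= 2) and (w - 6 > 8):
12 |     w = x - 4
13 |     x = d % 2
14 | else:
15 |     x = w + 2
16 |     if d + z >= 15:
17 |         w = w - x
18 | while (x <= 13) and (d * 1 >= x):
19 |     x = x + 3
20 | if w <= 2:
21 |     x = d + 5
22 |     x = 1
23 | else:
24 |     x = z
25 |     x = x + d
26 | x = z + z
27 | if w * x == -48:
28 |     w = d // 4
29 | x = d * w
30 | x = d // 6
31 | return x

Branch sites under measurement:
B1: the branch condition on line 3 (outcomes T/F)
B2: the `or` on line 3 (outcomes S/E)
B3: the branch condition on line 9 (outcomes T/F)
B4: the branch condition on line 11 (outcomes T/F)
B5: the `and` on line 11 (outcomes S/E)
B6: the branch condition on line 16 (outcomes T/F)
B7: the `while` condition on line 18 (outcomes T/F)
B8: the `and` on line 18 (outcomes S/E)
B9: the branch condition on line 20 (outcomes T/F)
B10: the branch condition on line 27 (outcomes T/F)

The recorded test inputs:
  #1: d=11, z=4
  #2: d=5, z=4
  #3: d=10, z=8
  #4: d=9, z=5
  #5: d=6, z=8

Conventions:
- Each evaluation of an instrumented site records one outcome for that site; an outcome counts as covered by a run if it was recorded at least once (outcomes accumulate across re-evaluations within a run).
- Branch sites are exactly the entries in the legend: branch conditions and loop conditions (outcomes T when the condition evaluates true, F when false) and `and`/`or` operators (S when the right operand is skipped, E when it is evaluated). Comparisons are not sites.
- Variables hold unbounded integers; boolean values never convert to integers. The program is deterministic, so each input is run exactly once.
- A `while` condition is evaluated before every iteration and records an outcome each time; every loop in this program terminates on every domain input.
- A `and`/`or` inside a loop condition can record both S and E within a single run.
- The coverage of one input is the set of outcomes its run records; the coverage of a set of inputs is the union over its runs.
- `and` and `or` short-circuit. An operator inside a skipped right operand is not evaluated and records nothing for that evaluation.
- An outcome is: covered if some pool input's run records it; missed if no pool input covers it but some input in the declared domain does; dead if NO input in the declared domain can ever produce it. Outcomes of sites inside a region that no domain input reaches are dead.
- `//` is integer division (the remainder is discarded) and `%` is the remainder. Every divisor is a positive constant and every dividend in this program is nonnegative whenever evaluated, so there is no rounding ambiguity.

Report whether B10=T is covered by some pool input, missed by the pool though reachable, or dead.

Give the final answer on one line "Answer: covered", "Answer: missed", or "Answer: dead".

no pool input records B10=T
but domain input (d=10, z=4) does record it -> reachable, so missed

Answer: missed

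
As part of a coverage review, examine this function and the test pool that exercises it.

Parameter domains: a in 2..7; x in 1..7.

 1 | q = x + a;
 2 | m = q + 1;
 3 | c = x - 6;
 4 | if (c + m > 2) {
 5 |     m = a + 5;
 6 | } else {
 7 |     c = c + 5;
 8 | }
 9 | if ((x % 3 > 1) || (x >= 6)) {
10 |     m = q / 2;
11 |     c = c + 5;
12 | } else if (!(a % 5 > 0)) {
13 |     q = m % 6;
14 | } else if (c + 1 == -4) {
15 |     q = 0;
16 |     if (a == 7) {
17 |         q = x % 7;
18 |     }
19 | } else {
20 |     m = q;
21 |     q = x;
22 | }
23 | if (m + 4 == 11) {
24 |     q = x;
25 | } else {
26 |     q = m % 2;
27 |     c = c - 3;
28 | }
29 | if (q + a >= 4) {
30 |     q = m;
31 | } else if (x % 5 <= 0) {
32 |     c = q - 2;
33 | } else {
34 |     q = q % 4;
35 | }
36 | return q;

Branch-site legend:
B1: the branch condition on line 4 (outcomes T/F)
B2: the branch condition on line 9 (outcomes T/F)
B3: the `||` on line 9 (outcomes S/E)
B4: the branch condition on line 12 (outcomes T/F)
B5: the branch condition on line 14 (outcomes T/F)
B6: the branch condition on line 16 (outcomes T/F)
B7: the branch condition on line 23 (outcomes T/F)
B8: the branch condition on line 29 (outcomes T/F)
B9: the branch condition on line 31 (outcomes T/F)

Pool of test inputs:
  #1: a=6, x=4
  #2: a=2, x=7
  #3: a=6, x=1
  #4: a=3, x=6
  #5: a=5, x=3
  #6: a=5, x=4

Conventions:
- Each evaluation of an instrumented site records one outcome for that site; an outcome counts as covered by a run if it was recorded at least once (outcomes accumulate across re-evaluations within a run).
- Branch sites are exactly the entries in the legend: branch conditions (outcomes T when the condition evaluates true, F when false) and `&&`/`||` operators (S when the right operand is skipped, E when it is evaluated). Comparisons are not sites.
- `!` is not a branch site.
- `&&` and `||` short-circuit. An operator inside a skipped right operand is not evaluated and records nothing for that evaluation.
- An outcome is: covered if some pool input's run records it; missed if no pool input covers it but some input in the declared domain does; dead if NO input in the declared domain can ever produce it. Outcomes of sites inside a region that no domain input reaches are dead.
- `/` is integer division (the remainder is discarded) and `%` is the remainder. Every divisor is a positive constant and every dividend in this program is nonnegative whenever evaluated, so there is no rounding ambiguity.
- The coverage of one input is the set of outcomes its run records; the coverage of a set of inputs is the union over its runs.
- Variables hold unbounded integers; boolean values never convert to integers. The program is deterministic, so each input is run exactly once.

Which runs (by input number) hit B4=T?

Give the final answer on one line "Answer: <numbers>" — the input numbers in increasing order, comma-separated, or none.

input #1 (a=6, x=4): misses B4=T
input #2 (a=2, x=7): misses B4=T
input #3 (a=6, x=1): misses B4=T
input #4 (a=3, x=6): misses B4=T
input #5 (a=5, x=3): covers B4=T
input #6 (a=5, x=4): covers B4=T

Answer: 5, 6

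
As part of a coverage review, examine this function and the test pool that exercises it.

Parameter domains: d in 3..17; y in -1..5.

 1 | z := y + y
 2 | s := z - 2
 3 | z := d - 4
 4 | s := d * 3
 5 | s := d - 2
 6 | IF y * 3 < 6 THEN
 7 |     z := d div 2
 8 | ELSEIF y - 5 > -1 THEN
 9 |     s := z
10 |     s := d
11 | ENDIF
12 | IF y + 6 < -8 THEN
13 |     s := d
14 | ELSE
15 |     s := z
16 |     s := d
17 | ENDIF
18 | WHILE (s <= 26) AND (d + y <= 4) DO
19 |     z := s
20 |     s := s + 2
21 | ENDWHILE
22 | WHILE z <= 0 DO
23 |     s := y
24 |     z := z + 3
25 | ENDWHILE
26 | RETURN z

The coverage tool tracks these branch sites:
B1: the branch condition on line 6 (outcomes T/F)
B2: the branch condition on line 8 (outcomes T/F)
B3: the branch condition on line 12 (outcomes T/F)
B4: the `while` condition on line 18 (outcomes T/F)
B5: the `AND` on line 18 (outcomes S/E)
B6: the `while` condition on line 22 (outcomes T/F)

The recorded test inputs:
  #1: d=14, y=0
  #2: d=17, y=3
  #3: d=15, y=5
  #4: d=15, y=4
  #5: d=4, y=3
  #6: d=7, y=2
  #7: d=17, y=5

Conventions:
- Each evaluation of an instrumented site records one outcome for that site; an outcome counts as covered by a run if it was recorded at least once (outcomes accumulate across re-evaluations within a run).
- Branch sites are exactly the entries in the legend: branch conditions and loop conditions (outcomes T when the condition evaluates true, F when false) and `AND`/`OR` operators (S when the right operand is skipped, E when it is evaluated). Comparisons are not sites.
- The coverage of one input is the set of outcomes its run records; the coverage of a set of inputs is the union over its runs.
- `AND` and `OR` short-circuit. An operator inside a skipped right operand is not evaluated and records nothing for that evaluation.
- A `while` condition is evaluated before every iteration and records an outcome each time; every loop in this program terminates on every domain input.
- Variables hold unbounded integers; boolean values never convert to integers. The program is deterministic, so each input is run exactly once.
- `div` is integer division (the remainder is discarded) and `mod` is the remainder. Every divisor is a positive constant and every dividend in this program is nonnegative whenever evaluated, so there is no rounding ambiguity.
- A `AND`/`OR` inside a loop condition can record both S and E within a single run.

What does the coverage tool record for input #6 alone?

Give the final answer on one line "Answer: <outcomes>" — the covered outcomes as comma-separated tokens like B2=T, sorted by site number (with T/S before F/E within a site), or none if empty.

Simulating input #6 (d=7, y=2) step by step:
  B1->F, B2->F, B3->F, B5->E, B4->F, B6->F
deduplicating events, the covered set is: B1=F, B2=F, B3=F, B4=F, B5=E, B6=F

Answer: B1=F, B2=F, B3=F, B4=F, B5=E, B6=F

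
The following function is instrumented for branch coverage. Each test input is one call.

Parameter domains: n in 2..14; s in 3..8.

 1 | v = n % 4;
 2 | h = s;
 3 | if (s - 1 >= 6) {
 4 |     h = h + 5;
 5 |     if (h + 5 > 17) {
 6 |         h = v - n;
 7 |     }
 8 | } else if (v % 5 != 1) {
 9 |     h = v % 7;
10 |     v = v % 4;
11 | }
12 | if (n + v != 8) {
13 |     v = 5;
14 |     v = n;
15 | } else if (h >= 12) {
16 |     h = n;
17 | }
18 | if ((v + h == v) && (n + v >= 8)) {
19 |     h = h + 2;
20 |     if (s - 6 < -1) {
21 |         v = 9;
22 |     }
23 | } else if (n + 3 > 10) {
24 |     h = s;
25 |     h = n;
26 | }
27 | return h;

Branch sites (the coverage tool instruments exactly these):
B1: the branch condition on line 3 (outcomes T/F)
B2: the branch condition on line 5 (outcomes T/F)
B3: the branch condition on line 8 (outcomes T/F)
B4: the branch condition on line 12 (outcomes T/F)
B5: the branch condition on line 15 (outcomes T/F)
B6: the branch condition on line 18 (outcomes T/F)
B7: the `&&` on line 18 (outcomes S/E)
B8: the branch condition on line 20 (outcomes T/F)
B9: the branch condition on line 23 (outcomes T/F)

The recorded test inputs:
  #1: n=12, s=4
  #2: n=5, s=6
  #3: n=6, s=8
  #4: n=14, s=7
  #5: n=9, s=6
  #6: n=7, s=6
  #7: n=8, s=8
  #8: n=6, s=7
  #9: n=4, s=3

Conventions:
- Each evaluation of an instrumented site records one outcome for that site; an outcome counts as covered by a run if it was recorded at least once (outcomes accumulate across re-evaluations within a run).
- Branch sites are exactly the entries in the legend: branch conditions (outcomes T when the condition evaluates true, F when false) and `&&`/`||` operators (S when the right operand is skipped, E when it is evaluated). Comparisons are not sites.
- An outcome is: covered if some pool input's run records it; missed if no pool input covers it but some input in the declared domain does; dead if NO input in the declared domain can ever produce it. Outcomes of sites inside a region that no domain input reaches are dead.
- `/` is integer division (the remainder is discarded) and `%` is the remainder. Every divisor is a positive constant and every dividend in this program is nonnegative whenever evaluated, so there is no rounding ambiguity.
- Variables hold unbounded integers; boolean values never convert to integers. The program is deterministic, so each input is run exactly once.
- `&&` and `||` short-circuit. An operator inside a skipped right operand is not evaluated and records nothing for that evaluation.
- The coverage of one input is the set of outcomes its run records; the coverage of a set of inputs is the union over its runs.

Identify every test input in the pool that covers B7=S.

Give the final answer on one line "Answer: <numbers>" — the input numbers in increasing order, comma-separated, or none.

input #1 (n=12, s=4): does not produce B7=S
input #2 (n=5, s=6): produces B7=S
input #3 (n=6, s=8): produces B7=S
input #4 (n=14, s=7): produces B7=S
input #5 (n=9, s=6): produces B7=S
input #6 (n=7, s=6): produces B7=S
input #7 (n=8, s=8): produces B7=S
input #8 (n=6, s=7): produces B7=S
input #9 (n=4, s=3): does not produce B7=S

Answer: 2, 3, 4, 5, 6, 7, 8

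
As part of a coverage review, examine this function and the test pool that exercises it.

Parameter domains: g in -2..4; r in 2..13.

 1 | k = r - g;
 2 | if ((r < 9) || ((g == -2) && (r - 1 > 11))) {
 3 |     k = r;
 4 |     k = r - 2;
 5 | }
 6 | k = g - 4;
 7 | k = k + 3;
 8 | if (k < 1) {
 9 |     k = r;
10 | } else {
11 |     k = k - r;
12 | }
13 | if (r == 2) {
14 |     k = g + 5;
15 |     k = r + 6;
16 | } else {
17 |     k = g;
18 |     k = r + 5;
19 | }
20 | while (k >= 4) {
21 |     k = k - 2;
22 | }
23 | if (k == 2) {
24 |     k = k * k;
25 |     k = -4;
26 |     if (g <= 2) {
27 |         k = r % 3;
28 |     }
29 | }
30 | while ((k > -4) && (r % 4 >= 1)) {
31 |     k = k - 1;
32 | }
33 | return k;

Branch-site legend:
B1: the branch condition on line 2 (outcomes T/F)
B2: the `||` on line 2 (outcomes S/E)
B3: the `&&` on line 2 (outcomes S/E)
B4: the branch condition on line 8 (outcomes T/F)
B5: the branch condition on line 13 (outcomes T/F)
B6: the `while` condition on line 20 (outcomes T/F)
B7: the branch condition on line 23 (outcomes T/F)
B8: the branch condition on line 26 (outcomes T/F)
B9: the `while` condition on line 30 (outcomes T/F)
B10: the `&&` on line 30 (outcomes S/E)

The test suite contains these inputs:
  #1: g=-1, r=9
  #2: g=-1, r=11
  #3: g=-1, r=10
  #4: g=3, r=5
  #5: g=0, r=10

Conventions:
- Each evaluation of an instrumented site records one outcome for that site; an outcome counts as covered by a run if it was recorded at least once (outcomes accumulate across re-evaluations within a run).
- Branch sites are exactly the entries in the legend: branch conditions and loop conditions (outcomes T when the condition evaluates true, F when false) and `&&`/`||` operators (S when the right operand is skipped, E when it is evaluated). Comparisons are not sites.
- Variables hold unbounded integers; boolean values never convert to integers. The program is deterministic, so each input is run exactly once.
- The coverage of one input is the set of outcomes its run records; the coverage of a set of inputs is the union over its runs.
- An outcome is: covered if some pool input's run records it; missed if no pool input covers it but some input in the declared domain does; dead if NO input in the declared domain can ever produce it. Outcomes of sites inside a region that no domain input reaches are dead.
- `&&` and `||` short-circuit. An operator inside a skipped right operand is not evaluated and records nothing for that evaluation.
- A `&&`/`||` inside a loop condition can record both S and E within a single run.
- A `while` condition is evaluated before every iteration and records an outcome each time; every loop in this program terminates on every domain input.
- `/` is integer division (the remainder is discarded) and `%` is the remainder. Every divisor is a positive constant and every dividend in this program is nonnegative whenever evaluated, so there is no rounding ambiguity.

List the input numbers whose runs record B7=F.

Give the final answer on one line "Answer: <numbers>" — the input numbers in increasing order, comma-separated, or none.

input #1 (g=-1, r=9): does not produce B7=F
input #2 (g=-1, r=11): does not produce B7=F
input #3 (g=-1, r=10): produces B7=F
input #4 (g=3, r=5): does not produce B7=F
input #5 (g=0, r=10): produces B7=F

Answer: 3, 5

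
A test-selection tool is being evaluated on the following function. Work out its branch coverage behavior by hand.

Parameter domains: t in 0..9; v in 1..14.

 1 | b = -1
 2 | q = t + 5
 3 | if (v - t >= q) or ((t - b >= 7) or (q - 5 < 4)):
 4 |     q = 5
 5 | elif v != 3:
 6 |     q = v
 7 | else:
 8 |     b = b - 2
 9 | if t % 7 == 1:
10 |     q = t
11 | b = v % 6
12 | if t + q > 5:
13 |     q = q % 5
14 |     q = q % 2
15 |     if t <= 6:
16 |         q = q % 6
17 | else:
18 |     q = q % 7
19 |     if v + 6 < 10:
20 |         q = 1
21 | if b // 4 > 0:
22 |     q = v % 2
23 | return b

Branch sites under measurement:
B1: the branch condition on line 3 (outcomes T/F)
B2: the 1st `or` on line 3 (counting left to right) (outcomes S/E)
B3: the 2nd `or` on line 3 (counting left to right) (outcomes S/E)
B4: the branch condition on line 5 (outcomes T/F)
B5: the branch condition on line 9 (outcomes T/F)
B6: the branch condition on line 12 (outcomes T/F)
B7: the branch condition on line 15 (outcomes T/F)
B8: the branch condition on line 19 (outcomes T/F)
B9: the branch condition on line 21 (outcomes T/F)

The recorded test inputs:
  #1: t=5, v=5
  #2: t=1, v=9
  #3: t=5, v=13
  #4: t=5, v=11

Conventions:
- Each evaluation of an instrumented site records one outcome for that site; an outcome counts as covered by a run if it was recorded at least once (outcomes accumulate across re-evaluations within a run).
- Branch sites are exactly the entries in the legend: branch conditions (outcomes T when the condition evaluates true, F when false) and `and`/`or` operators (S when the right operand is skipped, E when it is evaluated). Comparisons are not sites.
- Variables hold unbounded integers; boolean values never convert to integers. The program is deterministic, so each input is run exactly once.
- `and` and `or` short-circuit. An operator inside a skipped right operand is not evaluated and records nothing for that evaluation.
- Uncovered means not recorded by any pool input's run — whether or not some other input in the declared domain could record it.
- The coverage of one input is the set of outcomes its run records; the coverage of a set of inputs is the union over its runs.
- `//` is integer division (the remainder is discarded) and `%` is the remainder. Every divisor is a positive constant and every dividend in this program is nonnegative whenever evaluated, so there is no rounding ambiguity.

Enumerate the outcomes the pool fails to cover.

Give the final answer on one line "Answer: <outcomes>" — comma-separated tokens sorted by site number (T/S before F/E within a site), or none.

run #1 (t=5, v=5) runs B2->E, B3->E, B1->F, B4->T, B5->F, B6->T, B7->T, B9->T; records B1=F, B2=E, B3=E, B4=T, B5=F, B6=T, B7=T, B9=T
run #2 (t=1, v=9) runs B2->S, B1->T, B5->T, B6->F, B8->F, B9->F; records B1=T, B2=S, B5=T, B6=F, B8=F, B9=F
run #3 (t=5, v=13) runs B2->E, B3->E, B1->F, B4->T, B5->F, B6->T, B7->T, B9->F; records B1=F, B2=E, B3=E, B4=T, B5=F, B6=T, B7=T, B9=F
run #4 (t=5, v=11) runs B2->E, B3->E, B1->F, B4->T, B5->F, B6->T, B7->T, B9->T; records B1=F, B2=E, B3=E, B4=T, B5=F, B6=T, B7=T, B9=T
union over the pool: B1=T, B1=F, B2=S, B2=E, B3=E, B4=T, B5=T, B5=F, B6=T, B6=F, B7=T, B8=F, B9=T, B9=F
uncovered (4 of 18): B3=S, B4=F, B7=F, B8=T

Answer: B3=S, B4=F, B7=F, B8=T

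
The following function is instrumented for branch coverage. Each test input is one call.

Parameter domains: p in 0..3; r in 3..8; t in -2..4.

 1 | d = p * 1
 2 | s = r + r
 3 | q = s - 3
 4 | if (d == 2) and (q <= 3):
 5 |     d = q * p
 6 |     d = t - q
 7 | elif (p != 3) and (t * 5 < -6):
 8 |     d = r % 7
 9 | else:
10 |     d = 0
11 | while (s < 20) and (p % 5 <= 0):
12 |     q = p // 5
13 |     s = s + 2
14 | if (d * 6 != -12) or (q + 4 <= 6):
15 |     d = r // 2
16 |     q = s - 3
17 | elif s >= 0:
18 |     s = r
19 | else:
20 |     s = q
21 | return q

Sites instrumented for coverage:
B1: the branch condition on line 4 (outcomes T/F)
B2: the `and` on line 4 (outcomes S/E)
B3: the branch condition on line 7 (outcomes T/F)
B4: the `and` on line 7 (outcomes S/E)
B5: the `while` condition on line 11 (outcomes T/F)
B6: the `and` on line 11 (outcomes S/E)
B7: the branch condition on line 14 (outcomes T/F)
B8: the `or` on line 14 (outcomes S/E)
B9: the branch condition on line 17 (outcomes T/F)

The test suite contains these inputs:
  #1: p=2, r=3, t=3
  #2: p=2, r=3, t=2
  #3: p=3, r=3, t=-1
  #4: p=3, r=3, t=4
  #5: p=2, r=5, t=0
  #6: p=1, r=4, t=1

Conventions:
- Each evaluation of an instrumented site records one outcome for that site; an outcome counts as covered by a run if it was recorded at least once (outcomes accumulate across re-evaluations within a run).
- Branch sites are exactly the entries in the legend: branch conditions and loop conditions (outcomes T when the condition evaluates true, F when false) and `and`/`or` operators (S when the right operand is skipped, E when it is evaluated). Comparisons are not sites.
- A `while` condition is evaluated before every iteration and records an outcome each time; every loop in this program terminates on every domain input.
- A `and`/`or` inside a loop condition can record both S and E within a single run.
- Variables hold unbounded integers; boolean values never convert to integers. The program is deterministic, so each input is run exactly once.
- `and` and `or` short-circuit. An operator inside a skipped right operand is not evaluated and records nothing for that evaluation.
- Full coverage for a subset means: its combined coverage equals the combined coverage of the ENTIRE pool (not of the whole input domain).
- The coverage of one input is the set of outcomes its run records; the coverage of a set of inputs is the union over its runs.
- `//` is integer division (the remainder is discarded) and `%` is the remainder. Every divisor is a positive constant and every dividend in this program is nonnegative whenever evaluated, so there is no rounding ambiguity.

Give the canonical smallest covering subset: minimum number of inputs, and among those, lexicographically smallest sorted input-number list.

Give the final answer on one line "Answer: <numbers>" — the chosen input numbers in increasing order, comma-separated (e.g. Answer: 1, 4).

input #1 (p=2, r=3, t=3): events B2->E, B1->T, B6->E, B5->F, B8->S, B7->T; covers B1=T, B2=E, B5=F, B6=E, B7=T, B8=S
input #2 (p=2, r=3, t=2): events B2->E, B1->T, B6->E, B5->F, B8->S, B7->T; covers B1=T, B2=E, B5=F, B6=E, B7=T, B8=S
input #3 (p=3, r=3, t=-1): events B2->S, B1->F, B4->S, B3->F, B6->E, B5->F, B8->S, B7->T; covers B1=F, B2=S, B3=F, B4=S, B5=F, B6=E, B7=T, B8=S
input #4 (p=3, r=3, t=4): events B2->S, B1->F, B4->S, B3->F, B6->E, B5->F, B8->S, B7->T; covers B1=F, B2=S, B3=F, B4=S, B5=F, B6=E, B7=T, B8=S
input #5 (p=2, r=5, t=0): events B2->E, B1->F, B4->E, B3->F, B6->E, B5->F, B8->S, B7->T; covers B1=F, B2=E, B3=F, B4=E, B5=F, B6=E, B7=T, B8=S
input #6 (p=1, r=4, t=1): events B2->S, B1->F, B4->E, B3->F, B6->E, B5->F, B8->S, B7->T; covers B1=F, B2=S, B3=F, B4=E, B5=F, B6=E, B7=T, B8=S
the full pool covers 11 outcomes: B1=T, B1=F, B2=S, B2=E, B3=F, B4=S, B4=E, B5=F, B6=E, B7=T, B8=S
every size-1 subset falls short of the 11 outcomes (best: 8/11)
every size-2 subset falls short of the 11 outcomes (best: 10/11)
at size 3, {1, 3, 5} reaches all 11 outcomes; every lexicographically earlier size-3 subset fails

Answer: 1, 3, 5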